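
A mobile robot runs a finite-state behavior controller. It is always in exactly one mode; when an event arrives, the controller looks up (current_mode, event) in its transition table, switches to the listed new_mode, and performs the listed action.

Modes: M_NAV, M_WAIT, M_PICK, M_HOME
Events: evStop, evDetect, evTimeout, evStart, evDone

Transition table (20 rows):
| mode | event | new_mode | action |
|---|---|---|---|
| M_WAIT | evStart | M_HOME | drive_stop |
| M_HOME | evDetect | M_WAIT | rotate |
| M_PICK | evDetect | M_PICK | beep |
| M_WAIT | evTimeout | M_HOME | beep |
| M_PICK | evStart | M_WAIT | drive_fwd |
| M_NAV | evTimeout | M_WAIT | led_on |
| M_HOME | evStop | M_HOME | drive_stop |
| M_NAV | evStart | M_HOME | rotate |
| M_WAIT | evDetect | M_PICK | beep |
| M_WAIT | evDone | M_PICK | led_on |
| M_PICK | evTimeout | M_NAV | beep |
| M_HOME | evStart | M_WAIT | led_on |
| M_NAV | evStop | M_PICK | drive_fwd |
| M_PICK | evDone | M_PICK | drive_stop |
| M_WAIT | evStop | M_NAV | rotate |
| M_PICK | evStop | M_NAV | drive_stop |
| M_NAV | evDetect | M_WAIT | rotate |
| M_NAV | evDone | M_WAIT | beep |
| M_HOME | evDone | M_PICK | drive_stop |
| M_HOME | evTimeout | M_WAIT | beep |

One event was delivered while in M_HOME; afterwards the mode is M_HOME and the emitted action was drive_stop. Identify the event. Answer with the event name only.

try evStop: (M_HOME, evStop) → (M_HOME, drive_stop)  ← matches
try evDetect: (M_HOME, evDetect) → (M_WAIT, rotate)
try evTimeout: (M_HOME, evTimeout) → (M_WAIT, beep)
try evStart: (M_HOME, evStart) → (M_WAIT, led_on)
try evDone: (M_HOME, evDone) → (M_PICK, drive_stop)

evStop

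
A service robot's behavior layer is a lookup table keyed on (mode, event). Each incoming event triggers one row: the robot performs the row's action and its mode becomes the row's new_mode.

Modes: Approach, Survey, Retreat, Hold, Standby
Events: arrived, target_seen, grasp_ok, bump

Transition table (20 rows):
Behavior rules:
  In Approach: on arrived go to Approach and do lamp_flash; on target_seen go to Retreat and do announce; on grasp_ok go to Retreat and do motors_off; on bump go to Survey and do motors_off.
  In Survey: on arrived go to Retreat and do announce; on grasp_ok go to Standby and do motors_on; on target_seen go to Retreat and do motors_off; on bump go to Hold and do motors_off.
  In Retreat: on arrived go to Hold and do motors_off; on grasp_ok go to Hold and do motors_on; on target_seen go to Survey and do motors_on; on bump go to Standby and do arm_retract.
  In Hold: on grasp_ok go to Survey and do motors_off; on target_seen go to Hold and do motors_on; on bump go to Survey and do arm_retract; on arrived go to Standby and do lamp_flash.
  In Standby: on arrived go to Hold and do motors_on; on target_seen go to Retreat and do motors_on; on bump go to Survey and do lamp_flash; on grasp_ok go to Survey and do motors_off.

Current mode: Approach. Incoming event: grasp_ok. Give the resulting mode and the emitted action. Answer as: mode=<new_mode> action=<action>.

mode=Retreat action=motors_off

current mode = Approach; filter table to that mode:
  (Approach, arrived) → (Approach, lamp_flash)
  (Approach, target_seen) → (Retreat, announce)
  (Approach, grasp_ok) → (Retreat, motors_off)  ← event matches
  (Approach, bump) → (Survey, motors_off)
event = grasp_ok selects (Retreat, motors_off)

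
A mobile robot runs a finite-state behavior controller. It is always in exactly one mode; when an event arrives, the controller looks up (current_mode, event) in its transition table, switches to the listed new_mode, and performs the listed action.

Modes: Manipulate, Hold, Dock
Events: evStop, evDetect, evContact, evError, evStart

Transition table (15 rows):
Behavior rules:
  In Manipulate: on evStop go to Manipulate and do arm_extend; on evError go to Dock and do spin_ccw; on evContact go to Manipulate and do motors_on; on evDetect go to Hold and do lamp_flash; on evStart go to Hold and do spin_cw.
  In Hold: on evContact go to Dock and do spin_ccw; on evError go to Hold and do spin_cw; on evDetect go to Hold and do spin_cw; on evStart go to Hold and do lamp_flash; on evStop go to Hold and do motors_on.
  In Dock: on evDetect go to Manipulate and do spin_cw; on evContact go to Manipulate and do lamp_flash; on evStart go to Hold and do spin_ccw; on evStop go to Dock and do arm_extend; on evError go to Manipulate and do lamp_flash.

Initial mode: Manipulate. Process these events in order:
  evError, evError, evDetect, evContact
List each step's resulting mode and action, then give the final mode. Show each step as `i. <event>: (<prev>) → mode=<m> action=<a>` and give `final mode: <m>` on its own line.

1. evError: (Manipulate) → mode=Dock action=spin_ccw
2. evError: (Dock) → mode=Manipulate action=lamp_flash
3. evDetect: (Manipulate) → mode=Hold action=lamp_flash
4. evContact: (Hold) → mode=Dock action=spin_ccw

final mode: Dock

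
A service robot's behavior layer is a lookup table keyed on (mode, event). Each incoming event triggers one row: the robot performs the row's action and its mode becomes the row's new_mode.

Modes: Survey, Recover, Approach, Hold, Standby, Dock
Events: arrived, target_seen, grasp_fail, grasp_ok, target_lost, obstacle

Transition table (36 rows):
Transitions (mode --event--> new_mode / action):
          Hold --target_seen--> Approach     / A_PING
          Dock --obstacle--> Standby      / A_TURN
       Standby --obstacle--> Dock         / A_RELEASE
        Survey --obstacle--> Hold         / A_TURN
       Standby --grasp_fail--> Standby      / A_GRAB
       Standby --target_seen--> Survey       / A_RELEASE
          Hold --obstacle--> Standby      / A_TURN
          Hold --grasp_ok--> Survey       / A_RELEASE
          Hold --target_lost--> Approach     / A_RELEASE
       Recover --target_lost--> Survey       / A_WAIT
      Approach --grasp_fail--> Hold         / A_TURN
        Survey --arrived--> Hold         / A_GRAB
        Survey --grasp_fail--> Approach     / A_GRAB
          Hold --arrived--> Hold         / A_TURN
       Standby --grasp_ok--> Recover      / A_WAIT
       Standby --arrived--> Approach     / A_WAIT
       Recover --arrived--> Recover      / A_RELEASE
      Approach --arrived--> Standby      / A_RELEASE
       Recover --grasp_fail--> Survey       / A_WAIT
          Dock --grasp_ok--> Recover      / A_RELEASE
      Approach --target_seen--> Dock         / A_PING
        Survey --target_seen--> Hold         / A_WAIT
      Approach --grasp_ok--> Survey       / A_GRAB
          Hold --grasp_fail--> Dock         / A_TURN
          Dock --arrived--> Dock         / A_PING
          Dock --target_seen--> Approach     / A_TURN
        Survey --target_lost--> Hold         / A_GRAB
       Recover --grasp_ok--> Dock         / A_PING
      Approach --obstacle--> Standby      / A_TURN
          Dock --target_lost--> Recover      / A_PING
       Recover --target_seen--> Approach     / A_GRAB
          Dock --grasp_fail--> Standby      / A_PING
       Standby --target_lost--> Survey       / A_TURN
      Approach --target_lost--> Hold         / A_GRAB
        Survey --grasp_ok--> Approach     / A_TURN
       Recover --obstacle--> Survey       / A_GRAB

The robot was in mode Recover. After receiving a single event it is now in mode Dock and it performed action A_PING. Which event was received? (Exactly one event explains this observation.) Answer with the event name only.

try arrived: (Recover, arrived) → (Recover, A_RELEASE)
try target_seen: (Recover, target_seen) → (Approach, A_GRAB)
try grasp_fail: (Recover, grasp_fail) → (Survey, A_WAIT)
try grasp_ok: (Recover, grasp_ok) → (Dock, A_PING)  ← matches
try target_lost: (Recover, target_lost) → (Survey, A_WAIT)
try obstacle: (Recover, obstacle) → (Survey, A_GRAB)

grasp_ok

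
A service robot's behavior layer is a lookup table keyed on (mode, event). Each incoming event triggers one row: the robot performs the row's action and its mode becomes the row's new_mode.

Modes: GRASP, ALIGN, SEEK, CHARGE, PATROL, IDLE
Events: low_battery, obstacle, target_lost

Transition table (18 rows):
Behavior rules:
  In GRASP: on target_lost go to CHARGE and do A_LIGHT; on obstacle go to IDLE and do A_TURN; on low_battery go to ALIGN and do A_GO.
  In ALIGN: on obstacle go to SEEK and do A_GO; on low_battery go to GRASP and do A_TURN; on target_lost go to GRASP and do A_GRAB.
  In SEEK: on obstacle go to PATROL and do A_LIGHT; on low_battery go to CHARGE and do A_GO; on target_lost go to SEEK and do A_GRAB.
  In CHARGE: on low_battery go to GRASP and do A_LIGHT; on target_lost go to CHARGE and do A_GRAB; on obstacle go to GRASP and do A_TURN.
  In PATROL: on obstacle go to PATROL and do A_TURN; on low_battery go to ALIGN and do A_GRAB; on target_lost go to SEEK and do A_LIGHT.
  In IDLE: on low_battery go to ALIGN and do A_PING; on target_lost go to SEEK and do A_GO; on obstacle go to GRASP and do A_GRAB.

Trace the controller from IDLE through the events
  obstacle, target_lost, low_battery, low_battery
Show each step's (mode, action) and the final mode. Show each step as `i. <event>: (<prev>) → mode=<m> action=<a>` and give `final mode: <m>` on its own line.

final mode: ALIGN

1. obstacle: (IDLE) → mode=GRASP action=A_GRAB
2. target_lost: (GRASP) → mode=CHARGE action=A_LIGHT
3. low_battery: (CHARGE) → mode=GRASP action=A_LIGHT
4. low_battery: (GRASP) → mode=ALIGN action=A_GO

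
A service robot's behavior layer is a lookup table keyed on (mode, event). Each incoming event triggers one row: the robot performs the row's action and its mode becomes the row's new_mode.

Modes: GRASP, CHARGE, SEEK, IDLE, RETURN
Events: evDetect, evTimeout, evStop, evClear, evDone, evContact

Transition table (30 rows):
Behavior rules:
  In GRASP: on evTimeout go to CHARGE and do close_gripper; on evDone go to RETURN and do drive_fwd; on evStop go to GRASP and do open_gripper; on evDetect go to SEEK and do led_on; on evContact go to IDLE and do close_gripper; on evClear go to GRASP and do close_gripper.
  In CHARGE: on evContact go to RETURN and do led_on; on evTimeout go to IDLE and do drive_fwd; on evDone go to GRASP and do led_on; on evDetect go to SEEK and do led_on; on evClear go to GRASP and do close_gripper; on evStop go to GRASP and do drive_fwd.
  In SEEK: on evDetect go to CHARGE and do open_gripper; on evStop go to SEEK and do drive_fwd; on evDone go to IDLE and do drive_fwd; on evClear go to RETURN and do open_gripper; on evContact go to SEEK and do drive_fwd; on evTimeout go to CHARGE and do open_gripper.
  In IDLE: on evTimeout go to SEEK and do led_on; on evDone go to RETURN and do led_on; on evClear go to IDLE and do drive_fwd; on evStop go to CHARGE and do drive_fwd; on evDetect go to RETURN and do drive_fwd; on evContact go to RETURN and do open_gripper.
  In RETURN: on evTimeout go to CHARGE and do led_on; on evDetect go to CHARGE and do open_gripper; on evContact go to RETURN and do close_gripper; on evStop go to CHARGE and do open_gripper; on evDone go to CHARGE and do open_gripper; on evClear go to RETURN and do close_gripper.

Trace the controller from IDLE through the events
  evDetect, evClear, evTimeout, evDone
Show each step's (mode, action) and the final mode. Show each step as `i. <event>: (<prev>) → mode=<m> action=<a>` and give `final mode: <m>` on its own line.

final mode: GRASP

1. evDetect: (IDLE) → mode=RETURN action=drive_fwd
2. evClear: (RETURN) → mode=RETURN action=close_gripper
3. evTimeout: (RETURN) → mode=CHARGE action=led_on
4. evDone: (CHARGE) → mode=GRASP action=led_on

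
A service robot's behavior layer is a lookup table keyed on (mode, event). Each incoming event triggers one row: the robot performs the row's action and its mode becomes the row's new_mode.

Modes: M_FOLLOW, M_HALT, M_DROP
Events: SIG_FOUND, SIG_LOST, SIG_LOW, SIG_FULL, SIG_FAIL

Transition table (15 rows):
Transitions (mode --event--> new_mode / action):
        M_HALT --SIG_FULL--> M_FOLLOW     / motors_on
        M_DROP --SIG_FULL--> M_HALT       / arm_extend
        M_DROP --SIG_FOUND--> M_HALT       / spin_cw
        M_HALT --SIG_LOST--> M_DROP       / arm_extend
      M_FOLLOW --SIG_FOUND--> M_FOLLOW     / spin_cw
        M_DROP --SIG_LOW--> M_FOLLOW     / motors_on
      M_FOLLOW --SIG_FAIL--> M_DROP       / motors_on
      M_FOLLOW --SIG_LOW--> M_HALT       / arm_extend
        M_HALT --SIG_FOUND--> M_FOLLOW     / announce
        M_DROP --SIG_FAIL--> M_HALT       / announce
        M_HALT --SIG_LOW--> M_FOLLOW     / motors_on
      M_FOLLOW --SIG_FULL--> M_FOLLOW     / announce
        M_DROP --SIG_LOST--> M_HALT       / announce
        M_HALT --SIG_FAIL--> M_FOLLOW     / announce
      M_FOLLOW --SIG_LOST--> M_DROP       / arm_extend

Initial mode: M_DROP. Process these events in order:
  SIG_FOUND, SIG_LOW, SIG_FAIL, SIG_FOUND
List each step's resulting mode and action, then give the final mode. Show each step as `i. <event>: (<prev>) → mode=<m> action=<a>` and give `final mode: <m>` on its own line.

final mode: M_HALT

1. SIG_FOUND: (M_DROP) → mode=M_HALT action=spin_cw
2. SIG_LOW: (M_HALT) → mode=M_FOLLOW action=motors_on
3. SIG_FAIL: (M_FOLLOW) → mode=M_DROP action=motors_on
4. SIG_FOUND: (M_DROP) → mode=M_HALT action=spin_cw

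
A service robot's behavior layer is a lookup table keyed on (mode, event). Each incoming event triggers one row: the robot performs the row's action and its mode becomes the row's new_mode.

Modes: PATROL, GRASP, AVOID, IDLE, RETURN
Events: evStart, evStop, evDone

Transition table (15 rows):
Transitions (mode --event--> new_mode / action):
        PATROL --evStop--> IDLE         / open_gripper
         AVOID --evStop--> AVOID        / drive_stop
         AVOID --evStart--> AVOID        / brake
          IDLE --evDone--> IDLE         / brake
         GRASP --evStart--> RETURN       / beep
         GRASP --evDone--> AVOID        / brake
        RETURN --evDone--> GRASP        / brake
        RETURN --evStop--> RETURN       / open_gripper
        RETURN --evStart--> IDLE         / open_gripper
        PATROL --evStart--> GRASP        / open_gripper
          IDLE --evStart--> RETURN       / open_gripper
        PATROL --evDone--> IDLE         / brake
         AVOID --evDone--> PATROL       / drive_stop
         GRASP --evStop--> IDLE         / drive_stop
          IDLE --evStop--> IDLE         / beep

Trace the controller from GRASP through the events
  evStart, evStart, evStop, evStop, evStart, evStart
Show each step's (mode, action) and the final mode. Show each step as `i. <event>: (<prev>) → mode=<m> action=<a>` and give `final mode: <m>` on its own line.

1. evStart: (GRASP) → mode=RETURN action=beep
2. evStart: (RETURN) → mode=IDLE action=open_gripper
3. evStop: (IDLE) → mode=IDLE action=beep
4. evStop: (IDLE) → mode=IDLE action=beep
5. evStart: (IDLE) → mode=RETURN action=open_gripper
6. evStart: (RETURN) → mode=IDLE action=open_gripper

final mode: IDLE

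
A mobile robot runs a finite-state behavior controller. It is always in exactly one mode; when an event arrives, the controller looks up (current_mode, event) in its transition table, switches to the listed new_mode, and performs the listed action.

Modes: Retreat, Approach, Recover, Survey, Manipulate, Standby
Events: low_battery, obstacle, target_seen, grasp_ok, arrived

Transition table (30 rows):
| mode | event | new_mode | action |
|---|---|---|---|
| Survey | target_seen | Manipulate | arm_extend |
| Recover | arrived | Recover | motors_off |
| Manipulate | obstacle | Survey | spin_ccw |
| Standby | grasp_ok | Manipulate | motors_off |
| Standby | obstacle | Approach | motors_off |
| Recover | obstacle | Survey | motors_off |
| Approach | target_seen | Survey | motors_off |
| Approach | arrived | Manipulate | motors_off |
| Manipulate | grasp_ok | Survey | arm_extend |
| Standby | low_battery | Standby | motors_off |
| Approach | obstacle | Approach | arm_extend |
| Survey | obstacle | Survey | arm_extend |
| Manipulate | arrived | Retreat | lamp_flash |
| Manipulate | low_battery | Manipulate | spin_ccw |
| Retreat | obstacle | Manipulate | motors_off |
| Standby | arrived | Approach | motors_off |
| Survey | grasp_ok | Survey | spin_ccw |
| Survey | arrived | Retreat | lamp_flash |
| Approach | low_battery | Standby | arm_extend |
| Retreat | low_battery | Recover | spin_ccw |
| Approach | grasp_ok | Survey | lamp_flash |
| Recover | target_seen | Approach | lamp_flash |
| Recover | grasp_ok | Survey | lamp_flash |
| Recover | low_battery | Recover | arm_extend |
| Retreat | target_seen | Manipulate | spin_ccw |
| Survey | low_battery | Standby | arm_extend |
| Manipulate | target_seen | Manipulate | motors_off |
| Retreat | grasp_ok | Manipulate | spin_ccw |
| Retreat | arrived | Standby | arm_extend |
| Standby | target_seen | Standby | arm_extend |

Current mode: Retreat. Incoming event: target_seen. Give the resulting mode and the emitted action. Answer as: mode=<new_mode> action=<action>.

mode=Manipulate action=spin_ccw

current mode = Retreat; filter table to that mode:
  (Retreat, obstacle) → (Manipulate, motors_off)
  (Retreat, low_battery) → (Recover, spin_ccw)
  (Retreat, target_seen) → (Manipulate, spin_ccw)  ← event matches
  (Retreat, grasp_ok) → (Manipulate, spin_ccw)
  (Retreat, arrived) → (Standby, arm_extend)
event = target_seen selects (Manipulate, spin_ccw)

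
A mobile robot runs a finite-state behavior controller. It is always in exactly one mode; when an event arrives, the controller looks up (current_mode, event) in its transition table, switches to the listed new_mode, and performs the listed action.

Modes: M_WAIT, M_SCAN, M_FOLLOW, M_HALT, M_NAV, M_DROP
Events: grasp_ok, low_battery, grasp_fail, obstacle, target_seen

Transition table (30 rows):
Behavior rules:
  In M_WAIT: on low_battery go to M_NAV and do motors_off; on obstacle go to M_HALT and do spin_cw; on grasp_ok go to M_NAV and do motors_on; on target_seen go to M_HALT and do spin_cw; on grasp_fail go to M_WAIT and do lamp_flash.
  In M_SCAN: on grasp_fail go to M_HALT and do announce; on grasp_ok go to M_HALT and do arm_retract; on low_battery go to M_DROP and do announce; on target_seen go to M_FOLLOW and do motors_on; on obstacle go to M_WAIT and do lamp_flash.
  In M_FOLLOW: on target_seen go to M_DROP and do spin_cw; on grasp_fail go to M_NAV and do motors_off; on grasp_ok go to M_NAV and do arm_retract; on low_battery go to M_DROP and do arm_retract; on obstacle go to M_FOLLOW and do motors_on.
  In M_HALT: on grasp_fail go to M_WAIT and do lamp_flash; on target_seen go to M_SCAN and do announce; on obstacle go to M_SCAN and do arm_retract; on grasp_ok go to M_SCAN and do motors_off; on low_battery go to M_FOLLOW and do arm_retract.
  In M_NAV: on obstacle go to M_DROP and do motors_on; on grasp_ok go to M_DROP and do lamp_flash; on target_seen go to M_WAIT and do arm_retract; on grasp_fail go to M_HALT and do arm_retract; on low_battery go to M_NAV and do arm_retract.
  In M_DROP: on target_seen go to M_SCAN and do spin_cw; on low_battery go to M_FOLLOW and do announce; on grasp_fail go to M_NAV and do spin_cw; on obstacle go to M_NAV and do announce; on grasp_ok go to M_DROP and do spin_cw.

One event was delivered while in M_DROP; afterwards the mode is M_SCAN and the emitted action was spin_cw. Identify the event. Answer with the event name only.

try grasp_ok: (M_DROP, grasp_ok) → (M_DROP, spin_cw)
try low_battery: (M_DROP, low_battery) → (M_FOLLOW, announce)
try grasp_fail: (M_DROP, grasp_fail) → (M_NAV, spin_cw)
try obstacle: (M_DROP, obstacle) → (M_NAV, announce)
try target_seen: (M_DROP, target_seen) → (M_SCAN, spin_cw)  ← matches

target_seen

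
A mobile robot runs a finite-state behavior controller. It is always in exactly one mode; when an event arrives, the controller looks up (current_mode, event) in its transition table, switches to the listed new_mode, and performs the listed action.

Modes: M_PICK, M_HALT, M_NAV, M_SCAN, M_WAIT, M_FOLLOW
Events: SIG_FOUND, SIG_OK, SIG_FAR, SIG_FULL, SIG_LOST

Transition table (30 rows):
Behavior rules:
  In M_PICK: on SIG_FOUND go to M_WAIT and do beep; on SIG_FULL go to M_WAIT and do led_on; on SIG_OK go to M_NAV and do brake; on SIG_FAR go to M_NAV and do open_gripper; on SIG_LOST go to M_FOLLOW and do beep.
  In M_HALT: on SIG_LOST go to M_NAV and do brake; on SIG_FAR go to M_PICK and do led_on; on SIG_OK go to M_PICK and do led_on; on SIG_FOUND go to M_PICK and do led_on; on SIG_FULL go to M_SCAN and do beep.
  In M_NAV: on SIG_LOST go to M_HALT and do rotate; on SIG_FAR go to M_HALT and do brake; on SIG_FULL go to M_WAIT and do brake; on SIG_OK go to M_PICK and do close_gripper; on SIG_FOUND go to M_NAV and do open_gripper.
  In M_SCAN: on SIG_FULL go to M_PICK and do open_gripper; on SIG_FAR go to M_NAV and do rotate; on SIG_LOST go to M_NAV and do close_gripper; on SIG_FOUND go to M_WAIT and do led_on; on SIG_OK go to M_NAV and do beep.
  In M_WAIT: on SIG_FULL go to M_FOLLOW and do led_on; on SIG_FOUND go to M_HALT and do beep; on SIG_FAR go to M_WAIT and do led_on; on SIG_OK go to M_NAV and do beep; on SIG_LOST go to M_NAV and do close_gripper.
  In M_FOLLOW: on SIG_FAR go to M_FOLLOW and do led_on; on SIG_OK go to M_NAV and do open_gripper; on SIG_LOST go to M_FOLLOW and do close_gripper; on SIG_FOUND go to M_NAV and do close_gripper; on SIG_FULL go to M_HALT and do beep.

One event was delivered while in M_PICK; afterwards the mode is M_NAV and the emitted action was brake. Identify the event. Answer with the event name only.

try SIG_FOUND: (M_PICK, SIG_FOUND) → (M_WAIT, beep)
try SIG_OK: (M_PICK, SIG_OK) → (M_NAV, brake)  ← matches
try SIG_FAR: (M_PICK, SIG_FAR) → (M_NAV, open_gripper)
try SIG_FULL: (M_PICK, SIG_FULL) → (M_WAIT, led_on)
try SIG_LOST: (M_PICK, SIG_LOST) → (M_FOLLOW, beep)

SIG_OK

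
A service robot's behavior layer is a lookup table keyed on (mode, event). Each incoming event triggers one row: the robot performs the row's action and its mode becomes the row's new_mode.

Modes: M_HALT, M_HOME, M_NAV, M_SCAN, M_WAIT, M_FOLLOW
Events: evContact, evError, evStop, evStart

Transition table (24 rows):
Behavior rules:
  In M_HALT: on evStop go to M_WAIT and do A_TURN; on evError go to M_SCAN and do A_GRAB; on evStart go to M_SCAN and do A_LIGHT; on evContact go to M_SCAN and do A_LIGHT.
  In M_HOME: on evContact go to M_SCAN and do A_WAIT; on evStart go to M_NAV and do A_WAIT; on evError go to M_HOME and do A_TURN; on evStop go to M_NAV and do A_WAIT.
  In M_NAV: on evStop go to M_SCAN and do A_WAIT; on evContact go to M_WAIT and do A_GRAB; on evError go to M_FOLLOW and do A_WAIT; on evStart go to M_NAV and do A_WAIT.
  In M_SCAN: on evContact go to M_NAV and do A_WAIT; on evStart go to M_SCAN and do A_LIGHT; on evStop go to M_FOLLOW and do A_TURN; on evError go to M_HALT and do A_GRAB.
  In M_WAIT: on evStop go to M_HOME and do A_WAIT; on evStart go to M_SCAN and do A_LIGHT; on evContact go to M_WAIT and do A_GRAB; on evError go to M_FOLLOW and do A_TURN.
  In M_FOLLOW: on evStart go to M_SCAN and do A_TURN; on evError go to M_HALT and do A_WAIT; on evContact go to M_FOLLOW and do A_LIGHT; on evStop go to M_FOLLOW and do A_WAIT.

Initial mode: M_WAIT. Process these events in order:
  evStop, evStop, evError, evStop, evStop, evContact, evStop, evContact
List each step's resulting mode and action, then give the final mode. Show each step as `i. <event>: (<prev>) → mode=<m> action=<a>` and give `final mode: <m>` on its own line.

final mode: M_FOLLOW

1. evStop: (M_WAIT) → mode=M_HOME action=A_WAIT
2. evStop: (M_HOME) → mode=M_NAV action=A_WAIT
3. evError: (M_NAV) → mode=M_FOLLOW action=A_WAIT
4. evStop: (M_FOLLOW) → mode=M_FOLLOW action=A_WAIT
5. evStop: (M_FOLLOW) → mode=M_FOLLOW action=A_WAIT
6. evContact: (M_FOLLOW) → mode=M_FOLLOW action=A_LIGHT
7. evStop: (M_FOLLOW) → mode=M_FOLLOW action=A_WAIT
8. evContact: (M_FOLLOW) → mode=M_FOLLOW action=A_LIGHT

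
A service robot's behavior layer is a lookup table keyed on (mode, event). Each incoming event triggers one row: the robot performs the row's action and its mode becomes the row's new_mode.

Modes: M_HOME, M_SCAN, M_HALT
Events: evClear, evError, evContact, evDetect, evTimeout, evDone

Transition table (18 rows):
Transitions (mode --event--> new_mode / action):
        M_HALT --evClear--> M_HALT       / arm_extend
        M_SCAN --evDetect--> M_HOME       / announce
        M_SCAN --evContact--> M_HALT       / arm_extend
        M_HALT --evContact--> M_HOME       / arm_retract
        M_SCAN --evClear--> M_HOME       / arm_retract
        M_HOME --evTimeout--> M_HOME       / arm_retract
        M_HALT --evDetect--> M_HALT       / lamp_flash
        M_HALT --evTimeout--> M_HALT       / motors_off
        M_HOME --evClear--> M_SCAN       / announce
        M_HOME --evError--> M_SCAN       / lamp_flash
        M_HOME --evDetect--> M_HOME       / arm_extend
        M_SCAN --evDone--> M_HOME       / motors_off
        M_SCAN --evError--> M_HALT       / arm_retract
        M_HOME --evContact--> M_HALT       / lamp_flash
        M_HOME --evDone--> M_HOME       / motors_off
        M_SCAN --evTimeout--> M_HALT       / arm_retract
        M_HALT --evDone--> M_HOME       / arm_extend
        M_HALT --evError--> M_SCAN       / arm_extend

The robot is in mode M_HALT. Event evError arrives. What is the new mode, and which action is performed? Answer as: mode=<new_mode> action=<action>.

current mode = M_HALT; filter table to that mode:
  (M_HALT, evClear) → (M_HALT, arm_extend)
  (M_HALT, evContact) → (M_HOME, arm_retract)
  (M_HALT, evDetect) → (M_HALT, lamp_flash)
  (M_HALT, evTimeout) → (M_HALT, motors_off)
  (M_HALT, evDone) → (M_HOME, arm_extend)
  (M_HALT, evError) → (M_SCAN, arm_extend)  ← event matches
event = evError selects (M_SCAN, arm_extend)

mode=M_SCAN action=arm_extend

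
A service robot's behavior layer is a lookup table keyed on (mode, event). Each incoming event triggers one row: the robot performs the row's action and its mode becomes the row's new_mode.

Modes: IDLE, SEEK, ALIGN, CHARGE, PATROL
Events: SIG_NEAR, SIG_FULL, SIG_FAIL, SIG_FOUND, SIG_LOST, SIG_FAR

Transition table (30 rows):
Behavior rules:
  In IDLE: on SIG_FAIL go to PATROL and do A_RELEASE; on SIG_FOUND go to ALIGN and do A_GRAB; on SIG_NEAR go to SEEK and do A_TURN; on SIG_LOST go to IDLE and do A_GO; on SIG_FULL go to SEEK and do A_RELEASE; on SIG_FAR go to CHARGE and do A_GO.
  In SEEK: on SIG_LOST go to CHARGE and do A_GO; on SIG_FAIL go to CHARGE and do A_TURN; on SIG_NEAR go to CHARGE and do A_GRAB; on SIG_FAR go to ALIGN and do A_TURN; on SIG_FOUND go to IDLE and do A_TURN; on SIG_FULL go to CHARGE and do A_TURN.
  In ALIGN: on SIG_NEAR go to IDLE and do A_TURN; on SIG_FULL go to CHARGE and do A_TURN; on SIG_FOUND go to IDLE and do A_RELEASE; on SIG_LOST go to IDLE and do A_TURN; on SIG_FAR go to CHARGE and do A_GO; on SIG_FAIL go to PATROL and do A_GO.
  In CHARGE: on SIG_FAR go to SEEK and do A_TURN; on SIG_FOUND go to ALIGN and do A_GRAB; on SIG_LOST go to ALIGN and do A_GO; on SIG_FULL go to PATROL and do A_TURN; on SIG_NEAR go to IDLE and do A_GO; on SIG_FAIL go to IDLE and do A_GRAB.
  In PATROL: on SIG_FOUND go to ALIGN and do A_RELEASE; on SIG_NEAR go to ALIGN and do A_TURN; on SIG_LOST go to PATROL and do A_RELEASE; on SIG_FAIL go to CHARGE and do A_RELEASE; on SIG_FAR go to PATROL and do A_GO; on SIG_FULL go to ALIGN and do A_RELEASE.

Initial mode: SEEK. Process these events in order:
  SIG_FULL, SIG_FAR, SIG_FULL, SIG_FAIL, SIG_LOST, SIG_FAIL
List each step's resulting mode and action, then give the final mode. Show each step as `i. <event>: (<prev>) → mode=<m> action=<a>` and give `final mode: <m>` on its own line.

final mode: PATROL

1. SIG_FULL: (SEEK) → mode=CHARGE action=A_TURN
2. SIG_FAR: (CHARGE) → mode=SEEK action=A_TURN
3. SIG_FULL: (SEEK) → mode=CHARGE action=A_TURN
4. SIG_FAIL: (CHARGE) → mode=IDLE action=A_GRAB
5. SIG_LOST: (IDLE) → mode=IDLE action=A_GO
6. SIG_FAIL: (IDLE) → mode=PATROL action=A_RELEASE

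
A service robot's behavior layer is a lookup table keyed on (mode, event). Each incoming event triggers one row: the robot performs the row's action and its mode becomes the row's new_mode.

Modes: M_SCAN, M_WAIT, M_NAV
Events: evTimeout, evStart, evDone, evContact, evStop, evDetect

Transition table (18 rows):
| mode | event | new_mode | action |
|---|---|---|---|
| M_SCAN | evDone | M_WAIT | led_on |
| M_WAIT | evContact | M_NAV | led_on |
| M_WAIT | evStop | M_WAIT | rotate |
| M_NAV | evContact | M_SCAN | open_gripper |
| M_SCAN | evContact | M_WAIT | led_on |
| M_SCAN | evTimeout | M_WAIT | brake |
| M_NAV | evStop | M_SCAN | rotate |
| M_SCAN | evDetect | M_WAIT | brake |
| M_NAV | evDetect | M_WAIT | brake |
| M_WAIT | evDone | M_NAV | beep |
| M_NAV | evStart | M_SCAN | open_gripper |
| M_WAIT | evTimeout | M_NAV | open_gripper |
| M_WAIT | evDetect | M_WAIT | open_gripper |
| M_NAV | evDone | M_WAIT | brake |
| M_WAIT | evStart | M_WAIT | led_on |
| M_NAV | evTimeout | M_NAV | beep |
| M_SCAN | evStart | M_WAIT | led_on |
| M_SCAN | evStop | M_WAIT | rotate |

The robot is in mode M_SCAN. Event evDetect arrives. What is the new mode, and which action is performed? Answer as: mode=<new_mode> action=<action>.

mode=M_WAIT action=brake

current mode = M_SCAN; filter table to that mode:
  (M_SCAN, evDone) → (M_WAIT, led_on)
  (M_SCAN, evContact) → (M_WAIT, led_on)
  (M_SCAN, evTimeout) → (M_WAIT, brake)
  (M_SCAN, evDetect) → (M_WAIT, brake)  ← event matches
  (M_SCAN, evStart) → (M_WAIT, led_on)
  (M_SCAN, evStop) → (M_WAIT, rotate)
event = evDetect selects (M_WAIT, brake)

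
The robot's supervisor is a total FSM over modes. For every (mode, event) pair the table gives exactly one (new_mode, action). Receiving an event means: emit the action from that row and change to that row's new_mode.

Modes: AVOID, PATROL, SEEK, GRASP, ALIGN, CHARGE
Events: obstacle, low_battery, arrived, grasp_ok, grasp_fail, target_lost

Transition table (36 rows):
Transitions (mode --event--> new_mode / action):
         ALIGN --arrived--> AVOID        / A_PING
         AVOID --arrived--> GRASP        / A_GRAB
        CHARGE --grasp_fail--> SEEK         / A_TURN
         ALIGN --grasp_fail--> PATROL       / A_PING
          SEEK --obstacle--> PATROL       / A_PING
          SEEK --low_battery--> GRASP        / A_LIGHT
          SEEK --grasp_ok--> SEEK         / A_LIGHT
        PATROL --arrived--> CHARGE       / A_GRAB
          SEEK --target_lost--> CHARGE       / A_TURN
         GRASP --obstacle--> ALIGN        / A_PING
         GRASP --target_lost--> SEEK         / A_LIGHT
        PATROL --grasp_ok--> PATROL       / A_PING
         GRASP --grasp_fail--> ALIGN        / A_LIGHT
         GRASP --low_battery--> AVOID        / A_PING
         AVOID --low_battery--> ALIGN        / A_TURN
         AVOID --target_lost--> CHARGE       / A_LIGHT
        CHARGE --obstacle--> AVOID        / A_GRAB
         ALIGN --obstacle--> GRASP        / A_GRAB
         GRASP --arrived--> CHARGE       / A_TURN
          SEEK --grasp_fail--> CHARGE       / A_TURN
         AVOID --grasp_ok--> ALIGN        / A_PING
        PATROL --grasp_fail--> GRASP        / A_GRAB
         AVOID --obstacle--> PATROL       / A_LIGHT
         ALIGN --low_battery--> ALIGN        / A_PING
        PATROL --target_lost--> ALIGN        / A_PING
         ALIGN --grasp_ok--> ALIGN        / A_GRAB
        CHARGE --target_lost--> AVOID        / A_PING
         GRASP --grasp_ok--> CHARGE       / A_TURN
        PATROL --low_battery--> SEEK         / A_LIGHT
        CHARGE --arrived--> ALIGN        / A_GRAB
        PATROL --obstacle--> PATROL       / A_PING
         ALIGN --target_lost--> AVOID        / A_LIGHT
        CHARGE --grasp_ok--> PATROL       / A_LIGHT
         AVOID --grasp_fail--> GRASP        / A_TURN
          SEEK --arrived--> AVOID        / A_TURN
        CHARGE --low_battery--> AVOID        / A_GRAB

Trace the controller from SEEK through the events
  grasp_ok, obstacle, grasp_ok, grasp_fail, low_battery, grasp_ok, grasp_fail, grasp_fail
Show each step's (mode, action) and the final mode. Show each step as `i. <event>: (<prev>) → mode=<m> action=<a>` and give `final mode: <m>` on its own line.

final mode: GRASP

1. grasp_ok: (SEEK) → mode=SEEK action=A_LIGHT
2. obstacle: (SEEK) → mode=PATROL action=A_PING
3. grasp_ok: (PATROL) → mode=PATROL action=A_PING
4. grasp_fail: (PATROL) → mode=GRASP action=A_GRAB
5. low_battery: (GRASP) → mode=AVOID action=A_PING
6. grasp_ok: (AVOID) → mode=ALIGN action=A_PING
7. grasp_fail: (ALIGN) → mode=PATROL action=A_PING
8. grasp_fail: (PATROL) → mode=GRASP action=A_GRAB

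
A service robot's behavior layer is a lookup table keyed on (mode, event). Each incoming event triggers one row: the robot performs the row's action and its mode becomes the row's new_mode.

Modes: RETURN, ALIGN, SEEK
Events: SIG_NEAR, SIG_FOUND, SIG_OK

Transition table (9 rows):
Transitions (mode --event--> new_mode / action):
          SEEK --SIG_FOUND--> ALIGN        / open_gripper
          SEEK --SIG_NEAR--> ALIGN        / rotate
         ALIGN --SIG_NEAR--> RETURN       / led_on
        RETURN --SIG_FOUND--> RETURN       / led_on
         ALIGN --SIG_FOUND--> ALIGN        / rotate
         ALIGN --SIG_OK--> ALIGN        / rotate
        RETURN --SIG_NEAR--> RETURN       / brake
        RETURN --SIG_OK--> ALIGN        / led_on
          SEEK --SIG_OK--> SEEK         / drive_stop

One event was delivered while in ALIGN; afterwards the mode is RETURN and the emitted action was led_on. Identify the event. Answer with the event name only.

try SIG_NEAR: (ALIGN, SIG_NEAR) → (RETURN, led_on)  ← matches
try SIG_FOUND: (ALIGN, SIG_FOUND) → (ALIGN, rotate)
try SIG_OK: (ALIGN, SIG_OK) → (ALIGN, rotate)

SIG_NEAR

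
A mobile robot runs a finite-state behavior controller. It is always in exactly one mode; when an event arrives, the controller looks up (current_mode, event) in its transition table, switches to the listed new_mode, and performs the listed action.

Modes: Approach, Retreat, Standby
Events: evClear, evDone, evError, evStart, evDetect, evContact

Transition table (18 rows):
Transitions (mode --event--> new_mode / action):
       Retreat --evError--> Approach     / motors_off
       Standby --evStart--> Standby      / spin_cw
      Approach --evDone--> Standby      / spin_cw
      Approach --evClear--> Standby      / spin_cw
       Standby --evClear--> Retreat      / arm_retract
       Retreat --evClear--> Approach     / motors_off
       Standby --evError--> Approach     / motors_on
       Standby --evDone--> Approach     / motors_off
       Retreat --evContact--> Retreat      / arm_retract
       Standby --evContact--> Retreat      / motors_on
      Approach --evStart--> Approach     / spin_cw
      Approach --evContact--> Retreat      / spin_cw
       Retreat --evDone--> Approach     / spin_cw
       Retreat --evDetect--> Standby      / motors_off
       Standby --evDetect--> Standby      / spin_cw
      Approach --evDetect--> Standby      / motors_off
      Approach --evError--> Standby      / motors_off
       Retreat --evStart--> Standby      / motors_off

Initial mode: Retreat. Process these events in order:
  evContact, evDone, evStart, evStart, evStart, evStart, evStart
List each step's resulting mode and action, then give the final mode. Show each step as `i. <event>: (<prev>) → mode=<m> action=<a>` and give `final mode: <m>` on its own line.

final mode: Approach

1. evContact: (Retreat) → mode=Retreat action=arm_retract
2. evDone: (Retreat) → mode=Approach action=spin_cw
3. evStart: (Approach) → mode=Approach action=spin_cw
4. evStart: (Approach) → mode=Approach action=spin_cw
5. evStart: (Approach) → mode=Approach action=spin_cw
6. evStart: (Approach) → mode=Approach action=spin_cw
7. evStart: (Approach) → mode=Approach action=spin_cw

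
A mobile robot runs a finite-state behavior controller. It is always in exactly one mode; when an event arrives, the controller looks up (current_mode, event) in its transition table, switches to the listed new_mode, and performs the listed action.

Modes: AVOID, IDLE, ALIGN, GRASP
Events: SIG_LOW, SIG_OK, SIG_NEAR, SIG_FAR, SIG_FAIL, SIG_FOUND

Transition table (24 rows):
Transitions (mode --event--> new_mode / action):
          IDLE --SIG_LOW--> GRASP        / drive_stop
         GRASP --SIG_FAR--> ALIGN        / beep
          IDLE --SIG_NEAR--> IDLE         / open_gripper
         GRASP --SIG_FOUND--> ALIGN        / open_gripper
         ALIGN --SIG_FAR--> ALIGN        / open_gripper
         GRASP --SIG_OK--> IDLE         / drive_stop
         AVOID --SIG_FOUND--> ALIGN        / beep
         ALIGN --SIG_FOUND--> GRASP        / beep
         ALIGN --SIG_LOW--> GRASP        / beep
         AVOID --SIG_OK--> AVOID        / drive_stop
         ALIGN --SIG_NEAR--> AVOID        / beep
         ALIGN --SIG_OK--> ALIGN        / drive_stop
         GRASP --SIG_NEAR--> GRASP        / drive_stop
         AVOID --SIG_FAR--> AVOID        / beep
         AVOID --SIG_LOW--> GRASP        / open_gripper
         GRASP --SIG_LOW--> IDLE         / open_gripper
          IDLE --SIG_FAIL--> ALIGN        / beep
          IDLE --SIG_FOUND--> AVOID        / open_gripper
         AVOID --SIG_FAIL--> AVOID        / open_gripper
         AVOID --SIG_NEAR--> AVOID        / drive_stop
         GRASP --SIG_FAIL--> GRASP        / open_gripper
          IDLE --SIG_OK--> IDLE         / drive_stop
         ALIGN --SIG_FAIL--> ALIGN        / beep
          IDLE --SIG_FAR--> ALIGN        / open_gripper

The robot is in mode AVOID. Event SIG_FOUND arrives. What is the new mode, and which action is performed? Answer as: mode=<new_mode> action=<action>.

mode=ALIGN action=beep

current mode = AVOID; filter table to that mode:
  (AVOID, SIG_FOUND) → (ALIGN, beep)  ← event matches
  (AVOID, SIG_OK) → (AVOID, drive_stop)
  (AVOID, SIG_FAR) → (AVOID, beep)
  (AVOID, SIG_LOW) → (GRASP, open_gripper)
  (AVOID, SIG_FAIL) → (AVOID, open_gripper)
  (AVOID, SIG_NEAR) → (AVOID, drive_stop)
event = SIG_FOUND selects (ALIGN, beep)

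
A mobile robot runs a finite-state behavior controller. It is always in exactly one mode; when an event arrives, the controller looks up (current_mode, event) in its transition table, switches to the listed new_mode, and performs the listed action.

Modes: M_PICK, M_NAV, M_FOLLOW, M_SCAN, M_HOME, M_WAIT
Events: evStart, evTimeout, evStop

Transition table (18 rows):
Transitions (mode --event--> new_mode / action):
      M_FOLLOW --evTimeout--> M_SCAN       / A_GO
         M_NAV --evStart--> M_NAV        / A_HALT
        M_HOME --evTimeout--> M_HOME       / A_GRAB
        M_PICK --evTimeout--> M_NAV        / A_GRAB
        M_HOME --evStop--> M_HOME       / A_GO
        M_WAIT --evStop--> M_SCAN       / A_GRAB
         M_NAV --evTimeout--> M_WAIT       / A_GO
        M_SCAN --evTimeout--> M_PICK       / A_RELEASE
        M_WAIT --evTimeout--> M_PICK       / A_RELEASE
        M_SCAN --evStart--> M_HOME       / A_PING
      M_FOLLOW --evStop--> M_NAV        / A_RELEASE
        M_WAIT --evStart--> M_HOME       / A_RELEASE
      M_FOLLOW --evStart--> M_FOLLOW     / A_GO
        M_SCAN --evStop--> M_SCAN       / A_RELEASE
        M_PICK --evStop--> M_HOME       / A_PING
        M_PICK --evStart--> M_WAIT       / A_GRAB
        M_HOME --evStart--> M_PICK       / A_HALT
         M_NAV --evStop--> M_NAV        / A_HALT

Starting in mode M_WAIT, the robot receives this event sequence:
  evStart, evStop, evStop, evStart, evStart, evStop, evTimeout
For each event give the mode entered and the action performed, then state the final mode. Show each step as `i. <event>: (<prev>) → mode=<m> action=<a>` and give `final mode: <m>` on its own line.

1. evStart: (M_WAIT) → mode=M_HOME action=A_RELEASE
2. evStop: (M_HOME) → mode=M_HOME action=A_GO
3. evStop: (M_HOME) → mode=M_HOME action=A_GO
4. evStart: (M_HOME) → mode=M_PICK action=A_HALT
5. evStart: (M_PICK) → mode=M_WAIT action=A_GRAB
6. evStop: (M_WAIT) → mode=M_SCAN action=A_GRAB
7. evTimeout: (M_SCAN) → mode=M_PICK action=A_RELEASE

final mode: M_PICK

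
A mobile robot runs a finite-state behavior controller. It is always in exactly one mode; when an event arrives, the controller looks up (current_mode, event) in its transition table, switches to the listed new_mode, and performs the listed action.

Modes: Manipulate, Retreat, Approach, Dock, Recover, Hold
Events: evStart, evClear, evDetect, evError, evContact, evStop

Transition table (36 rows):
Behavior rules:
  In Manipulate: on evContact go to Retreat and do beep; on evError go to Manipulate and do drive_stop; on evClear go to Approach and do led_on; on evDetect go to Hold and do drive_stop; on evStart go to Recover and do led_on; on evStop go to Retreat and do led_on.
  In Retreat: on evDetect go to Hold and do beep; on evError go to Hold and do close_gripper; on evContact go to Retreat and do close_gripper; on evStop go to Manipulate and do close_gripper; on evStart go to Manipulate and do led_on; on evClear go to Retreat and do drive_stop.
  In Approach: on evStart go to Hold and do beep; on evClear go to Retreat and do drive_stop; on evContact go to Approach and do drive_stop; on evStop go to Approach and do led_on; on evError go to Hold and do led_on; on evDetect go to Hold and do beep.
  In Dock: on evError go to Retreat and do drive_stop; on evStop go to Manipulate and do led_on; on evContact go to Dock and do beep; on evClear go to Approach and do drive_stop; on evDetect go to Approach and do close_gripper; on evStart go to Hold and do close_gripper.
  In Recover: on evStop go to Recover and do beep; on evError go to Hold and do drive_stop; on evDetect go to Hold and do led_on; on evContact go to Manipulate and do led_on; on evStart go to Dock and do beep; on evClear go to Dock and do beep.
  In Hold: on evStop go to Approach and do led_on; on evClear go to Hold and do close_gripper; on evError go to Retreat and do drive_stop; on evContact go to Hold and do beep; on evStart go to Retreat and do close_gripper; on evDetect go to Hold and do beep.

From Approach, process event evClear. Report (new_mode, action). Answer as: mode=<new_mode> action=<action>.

current mode = Approach; filter table to that mode:
  (Approach, evStart) → (Hold, beep)
  (Approach, evClear) → (Retreat, drive_stop)  ← event matches
  (Approach, evContact) → (Approach, drive_stop)
  (Approach, evStop) → (Approach, led_on)
  (Approach, evError) → (Hold, led_on)
  (Approach, evDetect) → (Hold, beep)
event = evClear selects (Retreat, drive_stop)

mode=Retreat action=drive_stop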